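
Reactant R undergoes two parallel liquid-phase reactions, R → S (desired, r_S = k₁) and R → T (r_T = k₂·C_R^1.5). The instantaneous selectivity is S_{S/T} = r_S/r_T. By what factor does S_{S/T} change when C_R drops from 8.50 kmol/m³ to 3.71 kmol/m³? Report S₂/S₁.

3.47

S_{S/T} = (k₁/k₂)·C_R^-1.5, so S₂/S₁ = (C_{R,2}/C_{R,1})^-1.5.
= (3.71/8.50)^(-1.5) = (0.4365)^(-1.5) = 3.47.
Selectivity toward S rises as C_R falls — low-concentration operation is favoured.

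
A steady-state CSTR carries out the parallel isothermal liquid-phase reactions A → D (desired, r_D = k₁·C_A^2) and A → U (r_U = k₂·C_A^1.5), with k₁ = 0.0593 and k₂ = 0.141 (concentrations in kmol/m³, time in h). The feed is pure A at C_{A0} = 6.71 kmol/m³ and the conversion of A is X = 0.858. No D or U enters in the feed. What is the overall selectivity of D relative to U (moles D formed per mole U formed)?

Exit C_A = C_{A0}(1−X) = 6.71×0.142 = 0.9528 kmol/m³.
A CSTR operates uniformly at the exit composition, giving r_D = 0.05384 and r_U = 0.1311 (each k·C_A^n at C_A = 0.9528).
Overall selectivity = C_D/C_U = r_Dτ/(r_Uτ) = r_D/r_U = 0.411.

0.411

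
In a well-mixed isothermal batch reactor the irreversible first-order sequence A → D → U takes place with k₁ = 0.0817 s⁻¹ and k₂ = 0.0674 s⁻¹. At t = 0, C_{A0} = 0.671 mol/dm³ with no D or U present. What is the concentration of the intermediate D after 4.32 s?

The intermediate concentration in a first-order A→B→C sequence is C_D = k₁C_{A0}(e^(−k₁t) − e^(−k₂t))/(k₂−k₁).
e^(−k₁t) = e^(−0.0817×4.32) = e^(−0.3529) = 0.7026; e^(−k₂t) = e^(−0.2912) = 0.7474.
C_D = 0.0817×0.671/(0.0674−0.0817) × (0.7026−0.7474) = (-3.834)×(-0.04477) = 0.1716 mol/dm³.

0.172 mol/dm³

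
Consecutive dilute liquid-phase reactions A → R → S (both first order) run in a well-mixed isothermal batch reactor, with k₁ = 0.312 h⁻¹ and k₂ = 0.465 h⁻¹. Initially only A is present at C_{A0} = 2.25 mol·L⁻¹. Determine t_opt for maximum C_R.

Setting dC_R/dt = 0 gives t_opt = ln(k₂/k₁)/(k₂−k₁).
= ln(0.465/0.312)/(0.465−0.312) = ln(1.490)/0.1530 = 0.3990/0.1530 = 2.61 h.

2.61 h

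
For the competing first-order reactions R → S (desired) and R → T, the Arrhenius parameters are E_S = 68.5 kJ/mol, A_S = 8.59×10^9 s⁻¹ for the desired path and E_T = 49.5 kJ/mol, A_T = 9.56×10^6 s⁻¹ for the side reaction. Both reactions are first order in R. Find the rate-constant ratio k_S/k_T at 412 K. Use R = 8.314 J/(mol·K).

3.50

k_S/k_T = (A_S/A_T)·exp[−(E_S−E_T)/(RT)] = (A_S/A_T)·exp[(E_T−E_S)/(RT)].
(E_T−E_S)/(RT) = (49.5−68.5)×10³/(8.314×412) = -19000/3425 = -5.547.
k_S/k_T = (8.59×10^9/9.56×10^6)·exp(-5.547) = 898.5 × 0.003900 = 3.50.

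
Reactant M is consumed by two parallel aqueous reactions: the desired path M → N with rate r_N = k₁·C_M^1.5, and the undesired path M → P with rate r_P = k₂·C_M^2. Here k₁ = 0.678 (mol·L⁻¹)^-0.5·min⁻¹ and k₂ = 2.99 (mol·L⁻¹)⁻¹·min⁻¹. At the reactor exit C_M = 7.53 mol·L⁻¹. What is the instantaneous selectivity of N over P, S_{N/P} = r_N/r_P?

0.0826

S_{N/P} = r_N/r_P = (k₁·C_M^1.5)/(k₂·C_M^2) = (k₁/k₂)·C_M^-0.5.
= (0.678×7.530^1.5) / (2.99×7.530^2) = 14.01/169.5 = 0.0826.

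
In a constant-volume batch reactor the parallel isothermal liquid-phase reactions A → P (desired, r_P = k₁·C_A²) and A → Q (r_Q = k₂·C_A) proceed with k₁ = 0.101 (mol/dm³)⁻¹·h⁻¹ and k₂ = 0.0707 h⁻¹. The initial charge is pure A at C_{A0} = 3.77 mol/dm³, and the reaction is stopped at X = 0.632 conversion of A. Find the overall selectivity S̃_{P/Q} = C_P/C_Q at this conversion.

C_A = C_{A0}(1−X) = 1.387 mol/dm³.
Along a PFR/batch, dC_Q/dC_A = −r_Q/(r_P+r_Q) = −k₂/(k₂+k₁·C_A).
Integrating from C_{A0} to C_A: C_Q = (0.0707/0.101)·ln[(0.0707+0.101·3.77)/(0.0707+0.101·1.39)] = 0.7000·ln(0.4515/0.2108) = 0.5330 mol/dm³.
Then C_P = (C_{A0}−C_A) − C_Q = 2.383 − 0.5330 = 1.850 mol/dm³.
S̃_{P/Q} = C_P/C_Q = 1.850/0.5330 = 3.47.

3.47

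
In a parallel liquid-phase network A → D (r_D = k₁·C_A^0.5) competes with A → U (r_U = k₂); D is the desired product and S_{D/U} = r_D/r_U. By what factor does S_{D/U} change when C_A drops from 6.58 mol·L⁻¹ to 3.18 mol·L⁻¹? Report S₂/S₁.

0.695

S_{D/U} = (k₁/k₂)·C_A^0.5, so S₂/S₁ = (C_{A,2}/C_{A,1})^0.5.
= (3.18/6.58)^0.5 = (0.4833)^0.5 = 0.695.
Selectivity toward D falls as C_A falls — high-concentration operation is favoured.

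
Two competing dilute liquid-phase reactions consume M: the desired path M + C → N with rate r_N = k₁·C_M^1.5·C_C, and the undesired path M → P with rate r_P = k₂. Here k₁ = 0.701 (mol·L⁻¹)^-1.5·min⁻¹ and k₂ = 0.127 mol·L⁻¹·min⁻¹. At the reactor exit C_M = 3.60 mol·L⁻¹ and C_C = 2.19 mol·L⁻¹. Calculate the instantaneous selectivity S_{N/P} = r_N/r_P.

82.6

S_{N/P} = r_N/r_P = (k₁·C_M^1.5·C_C)/(k₂) = (k₁/k₂)·C_M^1.5·C_C.
= (0.701×3.600^1.5×2.190) / (0.127) = 10.49/0.1270 = 82.6.
Since the desired path is higher order in M, keeping C_M high (PFR or concentrated feed) favours N.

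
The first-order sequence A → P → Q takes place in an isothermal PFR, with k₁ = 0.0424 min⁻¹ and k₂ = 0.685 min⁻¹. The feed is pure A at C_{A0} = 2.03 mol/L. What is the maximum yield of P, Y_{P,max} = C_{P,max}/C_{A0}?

0.0515

For a first-order series the maximum intermediate yield is C_{P,max}/C_{A0} = (k₁/k₂)^[k₂/(k₂−k₁)].
= (0.0424/0.685)^(0.685/(0.685−0.0424)) = (0.06190)^(1.066) = 0.05152.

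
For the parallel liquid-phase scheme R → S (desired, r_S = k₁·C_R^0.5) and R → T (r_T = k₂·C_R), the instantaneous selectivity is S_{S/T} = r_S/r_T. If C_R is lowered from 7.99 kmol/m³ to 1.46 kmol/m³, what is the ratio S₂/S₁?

S_{S/T} = (k₁/k₂)·C_R^-0.5, so S₂/S₁ = (C_{R,2}/C_{R,1})^-0.5.
= (1.46/7.99)^(-0.5) = (0.1827)^(-0.5) = 2.34.
Selectivity toward S rises as C_R falls — low-concentration operation is favoured.

2.34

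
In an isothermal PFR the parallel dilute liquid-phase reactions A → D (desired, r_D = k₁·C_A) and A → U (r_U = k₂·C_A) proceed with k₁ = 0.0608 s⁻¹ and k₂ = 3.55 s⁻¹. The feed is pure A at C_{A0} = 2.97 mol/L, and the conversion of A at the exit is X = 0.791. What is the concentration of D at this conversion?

C_A = C_{A0}(1−X) = 0.6207 mol/L.
Both paths are first order in A, so the instantaneous fraction to D is constant: dC_D/d(−C_A) = k₁/(k₁+k₂) = 0.01684.
C_D = 0.01684·(C_{A0}−C_A) = 0.01684×2.349 = 0.0396 mol/L.

0.0396 mol/L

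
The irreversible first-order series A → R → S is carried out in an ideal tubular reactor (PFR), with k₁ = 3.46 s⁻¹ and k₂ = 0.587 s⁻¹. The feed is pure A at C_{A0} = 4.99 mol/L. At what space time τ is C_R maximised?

0.617 s

Setting dC_R/dτ = 0 gives τ_opt = ln(k₂/k₁)/(k₂−k₁).
= ln(0.587/3.46)/(0.587−3.46) = ln(0.1697)/-2.873 = -1.774/-2.873 = 0.617 s.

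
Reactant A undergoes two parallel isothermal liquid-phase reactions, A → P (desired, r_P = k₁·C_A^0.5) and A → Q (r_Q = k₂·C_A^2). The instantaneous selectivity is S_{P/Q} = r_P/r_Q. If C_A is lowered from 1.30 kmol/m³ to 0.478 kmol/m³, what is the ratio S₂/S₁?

4.49

S_{P/Q} = (k₁/k₂)·C_A^-1.5, so S₂/S₁ = (C_{A,2}/C_{A,1})^-1.5.
= (0.478/1.30)^(-1.5) = (0.3677)^(-1.5) = 4.49.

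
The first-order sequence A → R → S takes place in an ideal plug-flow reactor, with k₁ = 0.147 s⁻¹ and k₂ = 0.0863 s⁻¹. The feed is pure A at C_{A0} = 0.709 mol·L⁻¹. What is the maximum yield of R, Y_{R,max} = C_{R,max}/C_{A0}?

Evaluating C_R at τ_opt = ln(k₂/k₁)/(k₂−k₁) gives C_{R,max}/C_{A0} = (k₁/k₂)^[k₂/(k₂−k₁)].
= (0.147/0.0863)^(0.0863/(0.0863−0.147)) = (1.703)^(-1.422) = 0.4690.

0.469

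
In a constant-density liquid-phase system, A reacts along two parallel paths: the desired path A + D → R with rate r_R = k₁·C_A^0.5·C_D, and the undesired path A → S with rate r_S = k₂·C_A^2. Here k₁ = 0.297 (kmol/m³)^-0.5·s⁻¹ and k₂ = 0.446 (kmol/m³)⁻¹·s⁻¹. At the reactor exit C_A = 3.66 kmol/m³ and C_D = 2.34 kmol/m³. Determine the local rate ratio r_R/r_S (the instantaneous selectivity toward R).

S_{R/S} = r_R/r_S = (k₁·C_A^0.5·C_D)/(k₂·C_A^2) = (k₁/k₂)·C_A^-1.5·C_D.
= (0.297×3.660^0.5×2.340) / (0.446×3.660^2) = 1.330/5.974 = 0.223.

0.223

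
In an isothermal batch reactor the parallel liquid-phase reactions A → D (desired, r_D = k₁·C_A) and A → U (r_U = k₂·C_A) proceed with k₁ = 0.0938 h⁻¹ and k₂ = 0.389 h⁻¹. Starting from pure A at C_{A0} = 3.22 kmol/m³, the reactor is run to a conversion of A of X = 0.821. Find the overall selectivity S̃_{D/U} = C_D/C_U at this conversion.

0.241

C_A = C_{A0}(1−X) = 0.5764 kmol/m³.
Both paths are first order in A, so the instantaneous fraction to D is constant: dC_D/d(−C_A) = k₁/(k₁+k₂) = 0.1943.
C_D = 0.1943·(C_{A0}−C_A) = 0.1943×2.644 = 0.514 kmol/m³.
C_U = (C_{A0}−C_A)−C_D = 2.130 kmol/m³; S̃_{D/U} = 0.5136/2.130 = 0.241.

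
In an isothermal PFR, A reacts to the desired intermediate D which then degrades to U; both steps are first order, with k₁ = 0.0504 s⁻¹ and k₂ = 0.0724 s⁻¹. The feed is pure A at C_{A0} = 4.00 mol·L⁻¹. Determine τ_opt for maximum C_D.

For first-order series the maximum of C_D occurs at τ_opt = ln(k₂/k₁)/(k₂−k₁).
= ln(0.0724/0.0504)/(0.0724−0.0504) = ln(1.437)/0.02200 = 0.3622/0.02200 = 16.5 s.

16.5 s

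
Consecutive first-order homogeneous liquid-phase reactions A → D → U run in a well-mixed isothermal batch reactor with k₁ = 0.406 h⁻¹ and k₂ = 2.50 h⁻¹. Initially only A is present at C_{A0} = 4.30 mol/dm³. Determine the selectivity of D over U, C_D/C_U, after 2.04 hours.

0.174

Solving the coupled first-order balances gives C_D(t) = [k₁/(k₂−k₁)]·C_{A0}·(e^(−k₁t) − e^(−k₂t)).
e^(−k₁t) = e^(−0.406×2.04) = e^(−0.8282) = 0.4368; e^(−k₂t) = e^(−5.100) = 0.006097.
C_D = 0.406×4.30/(2.50−0.406) × (0.4368−0.006097) = 0.8337×0.4307 = 0.3591 mol/dm³.
C_A = C_{A0}e^(−k₁t) = 1.878 mol/dm³, so C_U = C_{A0}−C_A−C_D = 2.063 mol/dm³; C_D/C_U = 0.174.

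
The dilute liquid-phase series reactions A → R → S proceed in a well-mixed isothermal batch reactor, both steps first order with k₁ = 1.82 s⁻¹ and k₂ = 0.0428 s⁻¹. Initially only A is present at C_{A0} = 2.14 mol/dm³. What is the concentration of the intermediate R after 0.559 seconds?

1.35 mol/dm³

For first-order series with pure A initially, C_R(t) = k₁C_{A0}/(k₂−k₁)·(e^(−k₁t) − e^(−k₂t)).
e^(−k₁t) = e^(−1.82×0.559) = e^(−1.017) = 0.3615; e^(−k₂t) = e^(−0.02393) = 0.9764.
C_R = 1.82×2.14/(0.0428−1.82) × (0.3615−0.9764) = (-2.192)×(-0.6148) = 1.347 mol/dm³.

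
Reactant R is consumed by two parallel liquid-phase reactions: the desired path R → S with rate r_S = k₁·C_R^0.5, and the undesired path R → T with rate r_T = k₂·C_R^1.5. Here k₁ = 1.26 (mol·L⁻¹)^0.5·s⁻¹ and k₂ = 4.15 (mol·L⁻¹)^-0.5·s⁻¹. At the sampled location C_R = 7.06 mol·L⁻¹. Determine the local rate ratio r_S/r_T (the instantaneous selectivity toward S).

0.0430

S_{S/T} = r_S/r_T = (k₁·C_R^0.5)/(k₂·C_R^1.5) = (k₁/k₂)·C_R⁻¹.
= (1.26×7.060^0.5) / (4.15×7.060^1.5) = 3.348/77.85 = 0.0430.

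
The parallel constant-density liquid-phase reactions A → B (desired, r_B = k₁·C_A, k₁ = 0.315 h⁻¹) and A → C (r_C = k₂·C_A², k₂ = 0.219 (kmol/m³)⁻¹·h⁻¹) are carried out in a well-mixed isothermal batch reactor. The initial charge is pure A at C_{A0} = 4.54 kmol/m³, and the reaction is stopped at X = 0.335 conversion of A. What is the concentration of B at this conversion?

0.422 kmol/m³

C_A = C_{A0}(1−X) = 3.019 kmol/m³.
Along a PFR/batch, dC_B/dC_A = −r_B/(r_B+r_C) = −k₁/(k₁+k₂·C_A).
Integrating from C_{A0} to C_A: C_B = (0.315/0.219)·ln[(0.315+0.219·4.54)/(0.315+0.219·3.02)] = 1.438·ln(1.309/0.9762) = 0.4223 kmol/m³.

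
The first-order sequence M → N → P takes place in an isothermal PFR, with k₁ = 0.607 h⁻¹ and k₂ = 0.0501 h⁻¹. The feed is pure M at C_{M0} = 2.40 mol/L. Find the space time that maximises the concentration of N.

4.48 h

Setting dC_N/dτ = 0 gives τ_opt = ln(k₂/k₁)/(k₂−k₁).
= ln(0.0501/0.607)/(0.0501−0.607) = ln(0.08254)/-0.5569 = -2.495/-0.5569 = 4.48 h.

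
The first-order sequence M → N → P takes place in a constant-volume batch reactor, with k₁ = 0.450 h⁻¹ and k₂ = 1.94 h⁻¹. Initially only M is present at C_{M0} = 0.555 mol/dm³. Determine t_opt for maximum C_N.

Setting dC_N/dt = 0 gives t_opt = ln(k₂/k₁)/(k₂−k₁).
= ln(1.94/0.450)/(1.94−0.450) = ln(4.311)/1.490 = 1.461/1.490 = 0.981 h.

0.981 h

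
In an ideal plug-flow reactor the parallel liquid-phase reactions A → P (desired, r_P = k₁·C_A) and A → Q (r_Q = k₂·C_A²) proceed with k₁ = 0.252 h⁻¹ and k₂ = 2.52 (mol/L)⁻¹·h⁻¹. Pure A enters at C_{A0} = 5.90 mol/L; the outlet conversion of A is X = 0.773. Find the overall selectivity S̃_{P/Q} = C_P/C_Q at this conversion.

0.0323

C_A = C_{A0}(1−X) = 1.339 mol/L.
Along a PFR/batch, dC_P/dC_A = −r_P/(r_P+r_Q) = −k₁/(k₁+k₂·C_A).
Integrating from C_{A0} to C_A: C_P = (0.252/2.52)·ln[(0.252+2.52·5.90)/(0.252+2.52·1.34)] = 0.1000·ln(15.12/3.627) = 0.1428 mol/L.
C_Q = (C_{A0}−C_A)−C_P = 4.418 mol/L; S̃_{P/Q} = 0.1428/4.418 = 0.0323.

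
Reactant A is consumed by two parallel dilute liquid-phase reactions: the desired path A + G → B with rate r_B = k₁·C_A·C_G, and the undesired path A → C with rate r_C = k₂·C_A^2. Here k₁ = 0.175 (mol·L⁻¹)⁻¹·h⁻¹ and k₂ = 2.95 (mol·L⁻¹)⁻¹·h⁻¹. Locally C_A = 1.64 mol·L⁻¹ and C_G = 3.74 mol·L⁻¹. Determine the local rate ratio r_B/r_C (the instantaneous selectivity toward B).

S_{B/C} = r_B/r_C = (k₁·C_A·C_G)/(k₂·C_A^2) = (k₁/k₂)·C_A⁻¹·C_G.
= (0.175×1.640×3.740) / (2.95×1.640^2) = 1.073/7.934 = 0.135.

0.135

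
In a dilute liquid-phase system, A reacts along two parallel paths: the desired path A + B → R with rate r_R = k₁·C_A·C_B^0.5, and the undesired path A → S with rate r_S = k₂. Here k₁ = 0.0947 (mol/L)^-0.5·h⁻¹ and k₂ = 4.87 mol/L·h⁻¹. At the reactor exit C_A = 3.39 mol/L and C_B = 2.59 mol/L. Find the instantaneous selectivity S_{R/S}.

S_{R/S} = r_R/r_S = (k₁·C_A·C_B^0.5)/(k₂) = (k₁/k₂)·C_A·C_B^0.5.
= (0.0947×3.390×2.590^0.5) / (4.87) = 0.5167/4.870 = 0.106.

0.106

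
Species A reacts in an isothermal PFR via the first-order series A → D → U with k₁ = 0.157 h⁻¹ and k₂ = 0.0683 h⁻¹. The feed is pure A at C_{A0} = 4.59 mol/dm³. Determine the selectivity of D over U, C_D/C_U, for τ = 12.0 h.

The intermediate concentration in a first-order A→B→C sequence is C_D = k₁C_{A0}(e^(−k₁τ) − e^(−k₂τ))/(k₂−k₁).
e^(−k₁τ) = e^(−0.157×12.0) = e^(−1.884) = 0.1520; e^(−k₂τ) = e^(−0.8196) = 0.4406.
C_D = 0.157×4.59/(0.0683−0.157) × (0.1520−0.4406) = (-8.124)×(-0.2886) = 2.345 mol/dm³.
C_A = C_{A0}e^(−k₁τ) = 0.6976 mol/dm³, so C_U = C_{A0}−C_A−C_D = 1.548 mol/dm³; C_D/C_U = 1.52.

1.52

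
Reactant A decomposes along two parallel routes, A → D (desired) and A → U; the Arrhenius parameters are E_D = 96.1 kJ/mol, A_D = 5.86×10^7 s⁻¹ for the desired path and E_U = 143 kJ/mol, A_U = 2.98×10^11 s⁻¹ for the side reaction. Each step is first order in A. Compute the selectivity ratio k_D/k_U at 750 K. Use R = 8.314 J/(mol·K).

0.363

k_D/k_U = (A_D/A_U)·exp[−(E_D−E_U)/(RT)] = (A_D/A_U)·exp[(E_U−E_D)/(RT)].
(E_U−E_D)/(RT) = (143−96.1)×10³/(8.314×750) = 46900/6236 = 7.521.
k_D/k_U = (5.86×10^7/2.98×10^11)·exp(7.521) = 1.966×10^-4 × 1847 = 0.363.
Since E_D < E_U, lowering the temperature improves selectivity toward D.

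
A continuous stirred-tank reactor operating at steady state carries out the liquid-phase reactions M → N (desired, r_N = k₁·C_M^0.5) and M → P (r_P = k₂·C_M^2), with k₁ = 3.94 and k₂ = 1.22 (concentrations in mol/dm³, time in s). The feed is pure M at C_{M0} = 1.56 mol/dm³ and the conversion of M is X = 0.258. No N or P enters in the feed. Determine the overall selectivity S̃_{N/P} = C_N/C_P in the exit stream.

2.59

Exit C_M = C_{M0}(1−X) = 1.56×0.742 = 1.158 mol/dm³.
In a CSTR the entire volume is at exit conditions, so r_N = 3.94×1.158^0.5 = 4.239 and r_P = 1.22×1.158^2 = 1.635.
Overall selectivity = C_N/C_P = r_Nτ/(r_Pτ) = r_N/r_P = 2.59.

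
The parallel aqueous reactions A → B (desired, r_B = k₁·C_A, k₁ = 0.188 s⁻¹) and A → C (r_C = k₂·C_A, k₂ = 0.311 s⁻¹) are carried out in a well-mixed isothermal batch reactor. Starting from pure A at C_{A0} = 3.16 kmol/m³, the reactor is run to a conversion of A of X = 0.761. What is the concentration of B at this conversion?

C_A = C_{A0}(1−X) = 0.7552 kmol/m³.
Both paths are first order in A, so the instantaneous fraction to B is constant: dC_B/d(−C_A) = k₁/(k₁+k₂) = 0.3768.
C_B = 0.3768·(C_{A0}−C_A) = 0.3768×2.405 = 0.906 kmol/m³.

0.906 kmol/m³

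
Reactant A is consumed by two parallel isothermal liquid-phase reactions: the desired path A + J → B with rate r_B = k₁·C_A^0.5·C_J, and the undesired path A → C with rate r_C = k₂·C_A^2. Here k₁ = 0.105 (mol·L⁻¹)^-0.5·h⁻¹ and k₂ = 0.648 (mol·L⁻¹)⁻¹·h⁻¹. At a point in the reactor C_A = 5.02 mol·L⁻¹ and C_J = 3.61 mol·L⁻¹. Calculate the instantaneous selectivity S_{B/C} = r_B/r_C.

S_{B/C} = r_B/r_C = (k₁·C_A^0.5·C_J)/(k₂·C_A^2) = (k₁/k₂)·C_A^-1.5·C_J.
= (0.105×5.020^0.5×3.610) / (0.648×5.020^2) = 0.8493/16.33 = 0.0520.
The undesired path is higher order in A, so low C_A (CSTR or dilute feed) favours B.

0.0520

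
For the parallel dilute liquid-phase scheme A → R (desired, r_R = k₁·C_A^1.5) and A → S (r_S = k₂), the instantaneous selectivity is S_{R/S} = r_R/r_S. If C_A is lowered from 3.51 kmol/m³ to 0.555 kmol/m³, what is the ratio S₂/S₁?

0.0629

S_{R/S} = (k₁/k₂)·C_A^1.5, so S₂/S₁ = (C_{A,2}/C_{A,1})^1.5.
= (0.555/3.51)^1.5 = (0.1581)^1.5 = 0.0629.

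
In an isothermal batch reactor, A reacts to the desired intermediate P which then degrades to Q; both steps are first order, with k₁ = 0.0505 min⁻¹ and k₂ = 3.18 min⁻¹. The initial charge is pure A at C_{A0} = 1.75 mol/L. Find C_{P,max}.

0.0260 mol/L

At the optimum, C_{P,max}/C_{A0} = (k₁/k₂)^[k₂/(k₂−k₁)].
= (0.0505/3.18)^(3.18/(3.18−0.0505)) = (0.01588)^(1.016) = 0.01485.
C_{P,max} = 0.01485×1.75 = 0.0260 mol/L.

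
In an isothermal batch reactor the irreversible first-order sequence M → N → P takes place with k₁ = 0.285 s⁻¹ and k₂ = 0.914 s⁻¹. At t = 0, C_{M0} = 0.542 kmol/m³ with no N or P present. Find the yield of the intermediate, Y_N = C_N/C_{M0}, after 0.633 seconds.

Solving the coupled first-order balances gives C_N(t) = [k₁/(k₂−k₁)]·C_{M0}·(e^(−k₁t) − e^(−k₂t)).
e^(−k₁t) = e^(−0.285×0.633) = e^(−0.1804) = 0.8349; e^(−k₂t) = e^(−0.5786) = 0.5607.
C_N = 0.285×0.542/(0.914−0.285) × (0.8349−0.5607) = 0.2456×0.2742 = 0.06734 kmol/m³.
Y_N = C_N/C_{M0} = 0.06734/0.542 = 0.124.

0.124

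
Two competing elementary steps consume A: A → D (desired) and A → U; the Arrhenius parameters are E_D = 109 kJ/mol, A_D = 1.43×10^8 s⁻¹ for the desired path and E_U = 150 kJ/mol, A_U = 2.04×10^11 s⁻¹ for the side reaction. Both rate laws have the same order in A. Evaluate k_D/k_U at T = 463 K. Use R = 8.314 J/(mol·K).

29.6

k_D/k_U = (A_D/A_U)·exp[−(E_D−E_U)/(RT)] = (A_D/A_U)·exp[(E_U−E_D)/(RT)].
(E_U−E_D)/(RT) = (150−109)×10³/(8.314×463) = 41000/3849 = 10.65.
k_D/k_U = (1.43×10^8/2.04×10^11)·exp(10.65) = 7.010×10^-4 × 42237 = 29.6.
Since E_D < E_U, lowering the temperature improves selectivity toward D.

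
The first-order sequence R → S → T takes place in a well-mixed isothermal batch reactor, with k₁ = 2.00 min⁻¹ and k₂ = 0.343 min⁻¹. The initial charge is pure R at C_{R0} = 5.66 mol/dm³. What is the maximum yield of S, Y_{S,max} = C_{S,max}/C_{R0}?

0.694

For a first-order series the maximum intermediate yield is C_{S,max}/C_{R0} = (k₁/k₂)^[k₂/(k₂−k₁)].
= (2.00/0.343)^(0.343/(0.343−2.00)) = (5.831)^(-0.2070) = 0.6942.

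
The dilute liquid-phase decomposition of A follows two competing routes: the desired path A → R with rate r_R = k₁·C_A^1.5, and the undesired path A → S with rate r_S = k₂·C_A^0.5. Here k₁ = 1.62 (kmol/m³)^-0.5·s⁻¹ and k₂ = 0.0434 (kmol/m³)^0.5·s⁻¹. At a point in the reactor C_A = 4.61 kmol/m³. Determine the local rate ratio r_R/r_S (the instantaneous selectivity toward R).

S_{R/S} = r_R/r_S = (k₁·C_A^1.5)/(k₂·C_A^0.5) = (k₁/k₂)·C_A.
= (1.62×4.610^1.5) / (0.0434×4.610^0.5) = 16.03/0.09318 = 172.

172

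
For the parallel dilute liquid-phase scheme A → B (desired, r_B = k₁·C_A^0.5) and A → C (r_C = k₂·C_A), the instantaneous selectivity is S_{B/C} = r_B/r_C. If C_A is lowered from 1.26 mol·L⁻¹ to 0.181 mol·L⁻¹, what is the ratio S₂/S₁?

2.64

S_{B/C} = (k₁/k₂)·C_A^-0.5, so S₂/S₁ = (C_{A,2}/C_{A,1})^-0.5.
= (0.181/1.26)^(-0.5) = (0.1437)^(-0.5) = 2.64.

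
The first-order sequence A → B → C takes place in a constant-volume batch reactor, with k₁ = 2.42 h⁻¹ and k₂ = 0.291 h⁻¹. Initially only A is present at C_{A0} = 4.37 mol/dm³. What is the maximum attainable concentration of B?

3.27 mol/dm³

At the optimum, C_{B,max}/C_{A0} = (k₁/k₂)^[k₂/(k₂−k₁)].
= (2.42/0.291)^(0.291/(0.291−2.42)) = (8.316)^(-0.1367) = 0.7486.
C_{B,max} = 0.7486×4.37 = 3.27 mol/dm³.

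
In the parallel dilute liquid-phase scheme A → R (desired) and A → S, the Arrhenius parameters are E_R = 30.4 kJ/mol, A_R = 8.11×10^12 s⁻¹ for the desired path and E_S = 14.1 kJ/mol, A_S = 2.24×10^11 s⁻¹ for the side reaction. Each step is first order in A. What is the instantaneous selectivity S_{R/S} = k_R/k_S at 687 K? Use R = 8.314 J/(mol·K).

With equal orders, S_{R/S} = k_R/k_S = (A_R/A_S)·exp[(E_S−E_R)/(RT)].
(E_S−E_R)/(RT) = (14.1−30.4)×10³/(8.314×687) = -16300/5712 = -2.854.
k_R/k_S = (8.11×10^12/2.24×10^11)·exp(-2.854) = 36.21 × 0.05763 = 2.09.
Since E_R > E_S, raising the temperature improves selectivity toward R.

2.09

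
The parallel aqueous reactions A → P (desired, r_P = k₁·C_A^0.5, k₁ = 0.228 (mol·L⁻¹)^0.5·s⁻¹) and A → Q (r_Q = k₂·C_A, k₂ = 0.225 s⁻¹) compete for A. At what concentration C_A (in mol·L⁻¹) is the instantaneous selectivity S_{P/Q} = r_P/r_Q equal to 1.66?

0.373 mol·L⁻¹

S_{P/Q} = (k₁/k₂)·C_A^-0.5 ⇒ C_A = (S·k₂/k₁)^(-2).
= (1.66×0.225/0.228)^(-2) = (1.638)^(-2) = 0.373 mol·L⁻¹.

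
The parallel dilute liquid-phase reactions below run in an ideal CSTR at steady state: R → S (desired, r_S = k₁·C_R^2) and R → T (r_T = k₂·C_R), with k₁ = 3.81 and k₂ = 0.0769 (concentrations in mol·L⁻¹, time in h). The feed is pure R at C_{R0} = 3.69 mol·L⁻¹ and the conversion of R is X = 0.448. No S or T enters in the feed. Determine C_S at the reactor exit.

1.64 mol·L⁻¹

Exit C_R = C_{R0}(1−X) = 3.69×0.552 = 2.037 mol·L⁻¹.
In a CSTR the entire volume is at exit conditions, so r_S = 3.81×2.037^2 = 15.81 and r_T = 0.0769×2.037 = 0.1566.
Fraction of consumed R going to S: r_S/(r_S+r_T) = 0.9902.
C_S = 0.9902·C_{R0}·X = 0.9902×3.69×0.448 = 1.64 mol·L⁻¹.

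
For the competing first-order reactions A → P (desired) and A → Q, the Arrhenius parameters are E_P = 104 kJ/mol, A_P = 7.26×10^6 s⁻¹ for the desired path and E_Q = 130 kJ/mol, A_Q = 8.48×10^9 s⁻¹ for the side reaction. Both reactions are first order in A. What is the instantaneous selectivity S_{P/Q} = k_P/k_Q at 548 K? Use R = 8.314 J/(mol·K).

k_P/k_Q = (A_P/A_Q)·exp[−(E_P−E_Q)/(RT)] = (A_P/A_Q)·exp[(E_Q−E_P)/(RT)].
(E_Q−E_P)/(RT) = (130−104)×10³/(8.314×548) = 26000/4556 = 5.707.
k_P/k_Q = (7.26×10^6/8.48×10^9)·exp(5.707) = 8.561×10^-4 × 300.9 = 0.258.
Since E_P < E_Q, lowering the temperature improves selectivity toward P.

0.258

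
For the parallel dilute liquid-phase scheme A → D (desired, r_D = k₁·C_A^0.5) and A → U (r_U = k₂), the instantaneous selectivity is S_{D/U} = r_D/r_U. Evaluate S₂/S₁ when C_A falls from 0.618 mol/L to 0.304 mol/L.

S_{D/U} = (k₁/k₂)·C_A^0.5, so S₂/S₁ = (C_{A,2}/C_{A,1})^0.5.
= (0.304/0.618)^0.5 = (0.4919)^0.5 = 0.701.

0.701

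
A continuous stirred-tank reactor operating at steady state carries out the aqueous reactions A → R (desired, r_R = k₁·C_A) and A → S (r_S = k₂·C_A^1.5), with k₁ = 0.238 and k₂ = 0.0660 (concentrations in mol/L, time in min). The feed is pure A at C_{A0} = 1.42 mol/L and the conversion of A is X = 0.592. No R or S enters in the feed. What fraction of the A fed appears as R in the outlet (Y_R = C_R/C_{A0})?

Exit C_A = C_{A0}(1−X) = 1.42×0.408 = 0.5794 mol/L.
A CSTR operates uniformly at the exit composition, giving r_R = 0.1379 and r_S = 0.02910 (each k·C_A^n at C_A = 0.5794).
Fraction of consumed A going to R: r_R/(r_R+r_S) = 0.8257.
C_R = 0.8257·C_{A0}·X = 0.8257×1.42×0.592 = 0.694 mol/L; Y_R = C_R/C_{A0} = 0.489.

0.489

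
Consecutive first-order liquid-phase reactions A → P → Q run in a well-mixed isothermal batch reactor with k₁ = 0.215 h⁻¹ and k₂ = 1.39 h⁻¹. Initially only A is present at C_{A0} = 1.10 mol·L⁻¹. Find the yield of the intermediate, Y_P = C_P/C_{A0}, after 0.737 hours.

0.0905

The intermediate concentration in a first-order A→B→C sequence is C_P = k₁C_{A0}(e^(−k₁t) − e^(−k₂t))/(k₂−k₁).
e^(−k₁t) = e^(−0.215×0.737) = e^(−0.1585) = 0.8535; e^(−k₂t) = e^(−1.024) = 0.3590.
C_P = 0.215×1.10/(1.39−0.215) × (0.8535−0.3590) = 0.2013×0.4945 = 0.09952 mol·L⁻¹.
Y_P = C_P/C_{A0} = 0.09952/1.10 = 0.0905.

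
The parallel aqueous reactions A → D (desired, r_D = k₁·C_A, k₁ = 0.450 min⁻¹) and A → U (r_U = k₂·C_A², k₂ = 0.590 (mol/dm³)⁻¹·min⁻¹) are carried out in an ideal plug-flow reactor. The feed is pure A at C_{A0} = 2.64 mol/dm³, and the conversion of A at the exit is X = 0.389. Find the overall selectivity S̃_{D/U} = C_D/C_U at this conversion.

0.364

C_A = C_{A0}(1−X) = 1.613 mol/dm³.
Along a PFR/batch, dC_D/dC_A = −r_D/(r_D+r_U) = −k₁/(k₁+k₂·C_A).
Integrating from C_{A0} to C_A: C_D = (0.450/0.590)·ln[(0.450+0.590·2.64)/(0.450+0.590·1.61)] = 0.7627·ln(2.008/1.402) = 0.2740 mol/dm³.
C_U = (C_{A0}−C_A)−C_D = 0.7529 mol/dm³; S̃_{D/U} = 0.2740/0.7529 = 0.364.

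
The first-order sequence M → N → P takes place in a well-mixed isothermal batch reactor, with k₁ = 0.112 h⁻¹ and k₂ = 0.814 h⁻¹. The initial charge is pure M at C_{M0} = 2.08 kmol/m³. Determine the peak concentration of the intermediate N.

0.209 kmol/m³

Evaluating C_N at t_opt = ln(k₂/k₁)/(k₂−k₁) gives C_{N,max}/C_{M0} = (k₁/k₂)^[k₂/(k₂−k₁)].
= (0.112/0.814)^(0.814/(0.814−0.112)) = (0.1376)^(1.160) = 0.1003.
C_{N,max} = 0.1003×2.08 = 0.209 kmol/m³.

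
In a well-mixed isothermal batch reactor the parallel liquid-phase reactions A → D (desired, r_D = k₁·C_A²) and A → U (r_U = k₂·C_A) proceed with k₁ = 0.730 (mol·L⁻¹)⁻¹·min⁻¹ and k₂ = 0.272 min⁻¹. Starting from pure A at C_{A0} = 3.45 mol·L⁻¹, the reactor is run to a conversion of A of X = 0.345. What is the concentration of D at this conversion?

C_A = C_{A0}(1−X) = 2.260 mol·L⁻¹.
Along a PFR/batch, dC_U/dC_A = −r_U/(r_D+r_U) = −k₂/(k₂+k₁·C_A).
Integrating from C_{A0} to C_A: C_U = (0.272/0.730)·ln[(0.272+0.730·3.45)/(0.272+0.730·2.26)] = 0.3726·ln(2.790/1.922) = 0.1390 mol·L⁻¹.
Then C_D = (C_{A0}−C_A) − C_U = 1.190 − 0.1390 = 1.051 mol·L⁻¹.

1.05 mol·L⁻¹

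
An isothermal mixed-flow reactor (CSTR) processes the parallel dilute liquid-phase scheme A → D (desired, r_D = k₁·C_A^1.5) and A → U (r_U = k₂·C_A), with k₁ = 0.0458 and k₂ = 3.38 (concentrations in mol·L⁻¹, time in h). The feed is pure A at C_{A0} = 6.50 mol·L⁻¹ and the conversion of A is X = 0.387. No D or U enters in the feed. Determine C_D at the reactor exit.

Exit C_A = C_{A0}(1−X) = 6.50×0.613 = 3.984 mol·L⁻¹.
A CSTR operates uniformly at the exit composition, giving r_D = 0.3643 and r_U = 13.47 (each k·C_A^n at C_A = 3.984).
Fraction of consumed A going to D: r_D/(r_D+r_U) = 0.02634.
C_D = 0.02634·C_{A0}·X = 0.02634×6.50×0.387 = 0.0662 mol·L⁻¹.

0.0662 mol·L⁻¹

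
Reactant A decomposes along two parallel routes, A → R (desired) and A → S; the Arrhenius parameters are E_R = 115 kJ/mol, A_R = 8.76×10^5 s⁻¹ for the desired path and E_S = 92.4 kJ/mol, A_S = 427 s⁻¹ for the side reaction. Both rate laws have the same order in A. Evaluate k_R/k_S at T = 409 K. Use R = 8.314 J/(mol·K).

k_R/k_S = (A_R/A_S)·exp[−(E_R−E_S)/(RT)] = (A_R/A_S)·exp[(E_S−E_R)/(RT)].
(E_S−E_R)/(RT) = (92.4−115)×10³/(8.314×409) = -22600/3400 = -6.646.
k_R/k_S = (8.76×10^5/427)·exp(-6.646) = 2052 × 0.001299 = 2.66.

2.66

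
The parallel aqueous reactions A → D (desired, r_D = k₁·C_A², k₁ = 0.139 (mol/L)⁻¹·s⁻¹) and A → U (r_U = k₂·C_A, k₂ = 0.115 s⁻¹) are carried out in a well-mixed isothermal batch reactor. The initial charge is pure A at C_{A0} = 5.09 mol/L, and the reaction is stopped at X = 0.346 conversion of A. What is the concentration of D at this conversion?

1.47 mol/L

C_A = C_{A0}(1−X) = 3.329 mol/L.
Along a PFR/batch, dC_U/dC_A = −r_U/(r_D+r_U) = −k₂/(k₂+k₁·C_A).
Integrating from C_{A0} to C_A: C_U = (0.115/0.139)·ln[(0.115+0.139·5.09)/(0.115+0.139·3.33)] = 0.8273·ln(0.8225/0.5777) = 0.2923 mol/L.
Then C_D = (C_{A0}−C_A) − C_U = 1.761 − 0.2923 = 1.469 mol/L.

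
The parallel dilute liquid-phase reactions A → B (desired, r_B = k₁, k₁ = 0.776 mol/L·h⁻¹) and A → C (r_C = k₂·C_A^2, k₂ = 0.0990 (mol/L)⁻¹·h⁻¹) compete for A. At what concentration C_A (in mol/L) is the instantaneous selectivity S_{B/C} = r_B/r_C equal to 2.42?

1.80 mol/L

S_{B/C} = (k₁/k₂)·C_A^-2 ⇒ C_A = (S·k₂/k₁)^(-0.5).
= (2.42×0.0990/0.776)^(-0.5) = (0.3087)^(-0.5) = 1.80 mol/L.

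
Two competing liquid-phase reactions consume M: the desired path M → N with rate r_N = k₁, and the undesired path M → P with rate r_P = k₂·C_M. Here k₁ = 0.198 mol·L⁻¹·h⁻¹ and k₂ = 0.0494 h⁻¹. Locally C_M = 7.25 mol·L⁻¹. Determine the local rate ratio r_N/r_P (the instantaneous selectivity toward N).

0.553

S_{N/P} = r_N/r_P = (k₁)/(k₂·C_M) = (k₁/k₂)·C_M⁻¹.
= (0.198) / (0.0494×7.250) = 0.1980/0.3581 = 0.553.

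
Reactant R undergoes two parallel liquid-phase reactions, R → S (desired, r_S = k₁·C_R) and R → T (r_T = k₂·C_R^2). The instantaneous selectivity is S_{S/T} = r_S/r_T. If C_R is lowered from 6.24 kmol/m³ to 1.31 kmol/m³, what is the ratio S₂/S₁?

4.76

S_{S/T} = (k₁/k₂)·C_R⁻¹, so S₂/S₁ = (C_{R,2}/C_{R,1})⁻¹.
= 6.24/1.31 = 4.76.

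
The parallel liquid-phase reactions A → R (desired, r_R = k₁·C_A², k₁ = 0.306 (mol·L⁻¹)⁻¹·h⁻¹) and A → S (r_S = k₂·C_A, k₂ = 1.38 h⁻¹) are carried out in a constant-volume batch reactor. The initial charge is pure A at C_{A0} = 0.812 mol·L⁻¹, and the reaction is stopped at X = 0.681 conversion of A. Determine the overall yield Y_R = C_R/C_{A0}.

C_A = C_{A0}(1−X) = 0.2590 mol·L⁻¹.
Along a PFR/batch, dC_S/dC_A = −r_S/(r_R+r_S) = −k₂/(k₂+k₁·C_A).
Integrating from C_{A0} to C_A: C_S = (1.38/0.306)·ln[(1.38+0.306·0.812)/(1.38+0.306·0.259)] = 4.510·ln(1.628/1.459) = 0.4948 mol·L⁻¹.
Then C_R = (C_{A0}−C_A) − C_S = 0.5530 − 0.4948 = 0.05820 mol·L⁻¹.
Y_R = C_R/C_{A0} = 0.05820/0.812 = 0.0717.

0.0717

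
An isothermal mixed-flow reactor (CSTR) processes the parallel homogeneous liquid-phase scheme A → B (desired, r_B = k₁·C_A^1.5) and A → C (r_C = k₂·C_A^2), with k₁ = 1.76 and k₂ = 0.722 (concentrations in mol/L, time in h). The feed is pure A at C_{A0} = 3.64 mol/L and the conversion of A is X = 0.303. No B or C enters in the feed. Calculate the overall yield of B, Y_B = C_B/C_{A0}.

0.183

Exit C_A = C_{A0}(1−X) = 3.64×0.697 = 2.537 mol/L.
Rates in a CSTR are evaluated at the outlet concentration: r_B = 1.76×2.537^1.5 = 7.112, r_C = 0.722×2.537^2 = 4.647.
Fraction of consumed A going to B: r_B/(r_B+r_C) = 0.6048.
C_B = 0.6048·C_{A0}·X = 0.6048×3.64×0.303 = 0.667 mol/L; Y_B = C_B/C_{A0} = 0.183.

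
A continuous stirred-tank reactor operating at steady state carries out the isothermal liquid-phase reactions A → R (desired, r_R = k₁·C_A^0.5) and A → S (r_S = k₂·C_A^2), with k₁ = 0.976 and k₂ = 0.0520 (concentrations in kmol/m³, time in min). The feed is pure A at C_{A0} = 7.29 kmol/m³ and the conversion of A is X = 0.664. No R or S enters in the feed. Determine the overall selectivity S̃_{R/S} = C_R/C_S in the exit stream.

4.90

Exit C_A = C_{A0}(1−X) = 7.29×0.336 = 2.449 kmol/m³.
In a CSTR the entire volume is at exit conditions, so r_R = 0.976×2.449^0.5 = 1.528 and r_S = 0.0520×2.449^2 = 0.3120.
Overall selectivity = C_R/C_S = r_Rτ/(r_Sτ) = r_R/r_S = 4.90.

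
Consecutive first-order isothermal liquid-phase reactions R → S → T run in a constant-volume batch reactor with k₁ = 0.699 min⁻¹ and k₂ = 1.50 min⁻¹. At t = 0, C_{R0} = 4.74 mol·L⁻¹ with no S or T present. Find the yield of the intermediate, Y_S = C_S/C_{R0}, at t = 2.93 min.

Solving the coupled first-order balances gives C_S(t) = [k₁/(k₂−k₁)]·C_{R0}·(e^(−k₁t) − e^(−k₂t)).
e^(−k₁t) = e^(−0.699×2.93) = e^(−2.048) = 0.1290; e^(−k₂t) = e^(−4.395) = 0.01234.
C_S = 0.699×4.74/(1.50−0.699) × (0.1290−0.01234) = 4.136×0.1166 = 0.4825 mol·L⁻¹.
Y_S = C_S/C_{R0} = 0.4825/4.74 = 0.102.

0.102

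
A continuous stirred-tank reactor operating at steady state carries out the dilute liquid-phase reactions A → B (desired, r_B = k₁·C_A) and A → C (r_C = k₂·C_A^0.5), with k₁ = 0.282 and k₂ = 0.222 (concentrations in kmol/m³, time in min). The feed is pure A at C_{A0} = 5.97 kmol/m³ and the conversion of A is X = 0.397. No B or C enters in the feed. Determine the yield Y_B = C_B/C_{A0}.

0.281

Exit C_A = C_{A0}(1−X) = 5.97×0.603 = 3.600 kmol/m³.
Rates in a CSTR are evaluated at the outlet concentration: r_B = 0.282×3.600 = 1.015, r_C = 0.222×3.600^0.5 = 0.4212.
Fraction of consumed A going to B: r_B/(r_B+r_C) = 0.7068.
C_B = 0.7068·C_{A0}·X = 0.7068×5.97×0.397 = 1.68 kmol/m³; Y_B = C_B/C_{A0} = 0.281.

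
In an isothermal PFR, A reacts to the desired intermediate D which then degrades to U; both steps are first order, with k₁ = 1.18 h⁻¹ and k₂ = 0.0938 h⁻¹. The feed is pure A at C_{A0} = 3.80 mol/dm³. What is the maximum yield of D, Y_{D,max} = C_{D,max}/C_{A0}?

At the optimum, C_{D,max}/C_{A0} = (k₁/k₂)^[k₂/(k₂−k₁)].
= (1.18/0.0938)^(0.0938/(0.0938−1.18)) = (12.58)^(-0.08636) = 0.8036.

0.804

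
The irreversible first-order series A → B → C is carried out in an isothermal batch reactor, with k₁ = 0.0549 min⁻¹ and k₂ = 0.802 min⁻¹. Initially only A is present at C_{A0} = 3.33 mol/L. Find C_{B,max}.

0.187 mol/L

For a first-order series the maximum intermediate yield is C_{B,max}/C_{A0} = (k₁/k₂)^[k₂/(k₂−k₁)].
= (0.0549/0.802)^(0.802/(0.802−0.0549)) = (0.06845)^(1.073) = 0.05621.
C_{B,max} = 0.05621×3.33 = 0.187 mol/L.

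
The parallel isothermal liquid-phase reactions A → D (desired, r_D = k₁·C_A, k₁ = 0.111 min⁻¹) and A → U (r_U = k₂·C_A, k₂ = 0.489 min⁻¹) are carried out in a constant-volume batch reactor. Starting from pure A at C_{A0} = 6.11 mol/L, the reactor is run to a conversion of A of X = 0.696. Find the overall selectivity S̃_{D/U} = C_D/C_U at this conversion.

0.227

C_A = C_{A0}(1−X) = 1.857 mol/L.
Both paths are first order in A, so the instantaneous fraction to D is constant: dC_D/d(−C_A) = k₁/(k₁+k₂) = 0.1850.
C_D = 0.1850·(C_{A0}−C_A) = 0.1850×4.253 = 0.787 mol/L.
C_U = (C_{A0}−C_A)−C_D = 3.466 mol/L; S̃_{D/U} = 0.7867/3.466 = 0.227.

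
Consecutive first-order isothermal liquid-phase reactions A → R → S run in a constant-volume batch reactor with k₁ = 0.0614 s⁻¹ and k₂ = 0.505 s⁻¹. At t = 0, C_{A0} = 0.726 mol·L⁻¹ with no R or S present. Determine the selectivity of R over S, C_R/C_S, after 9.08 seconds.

0.223

Solving the coupled first-order balances gives C_R(t) = [k₁/(k₂−k₁)]·C_{A0}·(e^(−k₁t) − e^(−k₂t)).
e^(−k₁t) = e^(−0.0614×9.08) = e^(−0.5575) = 0.5726; e^(−k₂t) = e^(−4.585) = 0.01020.
C_R = 0.0614×0.726/(0.505−0.0614) × (0.5726−0.01020) = 0.1005×0.5624 = 0.05652 mol·L⁻¹.
C_A = C_{A0}e^(−k₁t) = 0.4157 mol·L⁻¹, so C_S = C_{A0}−C_A−C_R = 0.2538 mol·L⁻¹; C_R/C_S = 0.223.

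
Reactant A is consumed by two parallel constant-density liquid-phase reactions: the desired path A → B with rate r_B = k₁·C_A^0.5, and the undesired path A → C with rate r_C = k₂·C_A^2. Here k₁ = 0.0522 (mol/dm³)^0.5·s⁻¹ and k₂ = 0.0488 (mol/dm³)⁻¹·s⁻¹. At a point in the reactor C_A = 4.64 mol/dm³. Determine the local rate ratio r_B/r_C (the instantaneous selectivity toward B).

0.107

S_{B/C} = r_B/r_C = (k₁·C_A^0.5)/(k₂·C_A^2) = (k₁/k₂)·C_A^-1.5.
= (0.0522×4.640^0.5) / (0.0488×4.640^2) = 0.1124/1.051 = 0.107.
The undesired path is higher order in A, so low C_A (CSTR or dilute feed) favours B.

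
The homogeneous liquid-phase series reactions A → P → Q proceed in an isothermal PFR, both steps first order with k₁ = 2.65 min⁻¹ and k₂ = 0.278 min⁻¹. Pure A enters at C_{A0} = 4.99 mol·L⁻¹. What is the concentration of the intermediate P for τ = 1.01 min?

The intermediate concentration in a first-order A→B→C sequence is C_P = k₁C_{A0}(e^(−k₁τ) − e^(−k₂τ))/(k₂−k₁).
e^(−k₁τ) = e^(−2.65×1.01) = e^(−2.676) = 0.06880; e^(−k₂τ) = e^(−0.2808) = 0.7552.
C_P = 2.65×4.99/(0.278−2.65) × (0.06880−0.7552) = (-5.575)×(-0.6864) = 3.827 mol·L⁻¹.

3.83 mol·L⁻¹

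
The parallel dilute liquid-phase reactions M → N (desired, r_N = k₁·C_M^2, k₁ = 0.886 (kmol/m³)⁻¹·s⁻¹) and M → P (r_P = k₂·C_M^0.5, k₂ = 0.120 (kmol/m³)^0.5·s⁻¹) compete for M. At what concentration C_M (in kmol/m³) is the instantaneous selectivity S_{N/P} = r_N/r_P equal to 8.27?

1.08 kmol/m³

S_{N/P} = (k₁/k₂)·C_M^1.5 ⇒ C_M = (S·k₂/k₁)^(1/1.5).
= (8.27×0.120/0.886)^(0.6667) = (1.120)^(0.6667) = 1.08 kmol/m³.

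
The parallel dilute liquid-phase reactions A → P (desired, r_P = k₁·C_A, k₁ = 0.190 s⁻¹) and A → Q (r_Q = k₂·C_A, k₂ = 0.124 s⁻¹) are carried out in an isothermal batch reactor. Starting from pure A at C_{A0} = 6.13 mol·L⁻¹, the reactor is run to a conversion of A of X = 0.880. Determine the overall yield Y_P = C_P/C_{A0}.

0.532

C_A = C_{A0}(1−X) = 0.7356 mol·L⁻¹.
Both paths are first order in A, so the instantaneous fraction to P is constant: dC_P/d(−C_A) = k₁/(k₁+k₂) = 0.6051.
C_P = 0.6051·(C_{A0}−C_A) = 0.6051×5.394 = 3.26 mol·L⁻¹.
Y_P = C_P/C_{A0} = 3.264/6.13 = 0.532.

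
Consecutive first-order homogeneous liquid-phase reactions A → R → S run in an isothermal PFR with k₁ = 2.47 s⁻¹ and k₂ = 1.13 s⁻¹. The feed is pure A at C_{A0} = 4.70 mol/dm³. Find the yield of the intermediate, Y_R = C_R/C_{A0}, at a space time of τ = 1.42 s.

Solving the coupled first-order balances gives C_R(τ) = [k₁/(k₂−k₁)]·C_{A0}·(e^(−k₁τ) − e^(−k₂τ)).
e^(−k₁τ) = e^(−2.47×1.42) = e^(−3.507) = 0.02997; e^(−k₂τ) = e^(−1.605) = 0.2010.
C_R = 2.47×4.70/(1.13−2.47) × (0.02997−0.2010) = (-8.663)×(-0.1710) = 1.481 mol/dm³.
Y_R = C_R/C_{A0} = 1.481/4.70 = 0.315.

0.315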